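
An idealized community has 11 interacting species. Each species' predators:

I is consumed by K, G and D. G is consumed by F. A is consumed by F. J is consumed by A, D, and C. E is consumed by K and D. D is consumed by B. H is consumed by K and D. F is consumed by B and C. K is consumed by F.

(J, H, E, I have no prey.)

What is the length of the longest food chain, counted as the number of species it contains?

4 species

One longest chain: H → K → F → C.
It has 4 species and 3 links.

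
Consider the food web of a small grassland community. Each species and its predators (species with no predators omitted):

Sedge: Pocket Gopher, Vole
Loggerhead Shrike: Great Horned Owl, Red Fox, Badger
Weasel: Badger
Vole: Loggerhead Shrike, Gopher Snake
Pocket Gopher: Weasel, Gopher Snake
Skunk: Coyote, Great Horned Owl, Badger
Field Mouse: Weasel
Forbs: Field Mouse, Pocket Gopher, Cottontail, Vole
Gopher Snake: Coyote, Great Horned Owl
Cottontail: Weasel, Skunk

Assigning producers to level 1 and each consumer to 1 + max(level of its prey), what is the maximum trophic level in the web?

Producers (level 1): Forbs, Sedge.
Forbs → Pocket Gopher → Gopher Snake → Coyote gives Coyote level 4.
No species has a prey at level 4, so no species reaches level 5.

4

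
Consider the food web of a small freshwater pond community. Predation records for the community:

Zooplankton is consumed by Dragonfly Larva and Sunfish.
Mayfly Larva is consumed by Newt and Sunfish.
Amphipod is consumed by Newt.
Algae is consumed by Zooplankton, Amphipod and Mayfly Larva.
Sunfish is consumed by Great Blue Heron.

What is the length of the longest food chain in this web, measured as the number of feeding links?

3 links

One longest chain: Algae → Zooplankton → Sunfish → Great Blue Heron.
It has 4 species and 3 links.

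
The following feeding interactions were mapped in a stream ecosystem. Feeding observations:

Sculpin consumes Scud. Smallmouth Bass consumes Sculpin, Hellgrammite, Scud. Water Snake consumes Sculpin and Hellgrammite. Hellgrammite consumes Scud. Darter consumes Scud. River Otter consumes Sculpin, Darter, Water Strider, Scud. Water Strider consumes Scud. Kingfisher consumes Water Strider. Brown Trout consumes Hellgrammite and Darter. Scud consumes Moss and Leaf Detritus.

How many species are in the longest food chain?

One longest chain: Moss → Scud → Water Strider → Kingfisher.
It has 4 species and 3 links.

4 species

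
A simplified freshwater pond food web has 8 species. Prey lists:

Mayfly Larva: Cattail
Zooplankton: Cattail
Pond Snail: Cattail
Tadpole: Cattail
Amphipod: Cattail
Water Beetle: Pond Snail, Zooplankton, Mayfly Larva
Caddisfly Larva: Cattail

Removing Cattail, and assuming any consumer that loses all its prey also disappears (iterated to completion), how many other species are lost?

Remove Cattail.
Round 1: Pond Snail (all prey gone), Tadpole (all prey gone), Zooplankton (all prey gone), Mayfly Larva (all prey gone), Amphipod (all prey gone), Caddisfly Larva (all prey gone) → extinct.
Round 2: Water Beetle (all prey gone) → extinct.
No further losses. Total secondary extinctions: 7.

7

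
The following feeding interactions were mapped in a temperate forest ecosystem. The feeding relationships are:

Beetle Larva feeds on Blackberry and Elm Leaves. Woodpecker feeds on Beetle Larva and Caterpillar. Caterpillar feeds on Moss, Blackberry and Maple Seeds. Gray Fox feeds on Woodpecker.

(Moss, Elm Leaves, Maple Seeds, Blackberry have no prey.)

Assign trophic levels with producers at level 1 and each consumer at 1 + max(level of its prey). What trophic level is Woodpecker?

Elm Leaves is a producer → level 1.
Beetle Larva eats Elm Leaves (level 1); other prey at levels: Blackberry 1 → level 2.
Woodpecker eats Beetle Larva (level 2); other prey at levels: Caterpillar 2 → level 3.

Trophic level 3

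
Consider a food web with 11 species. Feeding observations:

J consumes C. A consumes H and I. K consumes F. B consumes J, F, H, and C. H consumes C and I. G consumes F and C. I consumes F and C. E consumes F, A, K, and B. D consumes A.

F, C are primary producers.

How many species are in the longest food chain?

5 species

One longest chain: F → I → H → A → D.
It has 5 species and 4 links.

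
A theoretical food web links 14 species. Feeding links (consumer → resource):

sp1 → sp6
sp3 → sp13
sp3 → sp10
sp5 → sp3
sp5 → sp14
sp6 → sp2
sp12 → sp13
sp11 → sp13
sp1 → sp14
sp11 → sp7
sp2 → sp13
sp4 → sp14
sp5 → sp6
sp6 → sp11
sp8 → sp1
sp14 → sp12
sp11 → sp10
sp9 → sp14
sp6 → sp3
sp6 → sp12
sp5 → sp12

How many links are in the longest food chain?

4 links

One longest chain: sp10 → sp11 → sp6 → sp1 → sp8.
It has 5 species and 4 links.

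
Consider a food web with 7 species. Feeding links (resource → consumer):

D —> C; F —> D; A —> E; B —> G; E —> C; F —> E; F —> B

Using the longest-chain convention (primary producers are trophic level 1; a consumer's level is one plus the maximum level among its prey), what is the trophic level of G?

F is a producer → level 1.
B eats F → level 2.
G eats B → level 3.

Trophic level 3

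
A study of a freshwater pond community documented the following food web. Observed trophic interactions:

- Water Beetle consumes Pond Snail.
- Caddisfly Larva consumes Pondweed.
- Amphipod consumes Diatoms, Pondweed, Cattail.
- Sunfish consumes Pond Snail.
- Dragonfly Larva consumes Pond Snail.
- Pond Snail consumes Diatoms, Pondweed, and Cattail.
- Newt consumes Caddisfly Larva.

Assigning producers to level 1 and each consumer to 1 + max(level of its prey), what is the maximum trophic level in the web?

3

Producers (level 1): Diatoms, Cattail, Pondweed.
Diatoms → Pond Snail → Dragonfly Larva gives Dragonfly Larva level 3.
No species has a prey at level 3, so no species reaches level 4.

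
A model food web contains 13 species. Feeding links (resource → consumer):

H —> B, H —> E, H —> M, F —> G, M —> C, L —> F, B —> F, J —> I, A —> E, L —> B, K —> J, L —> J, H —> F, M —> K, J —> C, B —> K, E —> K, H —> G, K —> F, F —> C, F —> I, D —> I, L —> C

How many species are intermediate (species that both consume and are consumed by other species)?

Intermediate species (has both prey and predators): M, E, B, K, J, F.
Count: 6.

6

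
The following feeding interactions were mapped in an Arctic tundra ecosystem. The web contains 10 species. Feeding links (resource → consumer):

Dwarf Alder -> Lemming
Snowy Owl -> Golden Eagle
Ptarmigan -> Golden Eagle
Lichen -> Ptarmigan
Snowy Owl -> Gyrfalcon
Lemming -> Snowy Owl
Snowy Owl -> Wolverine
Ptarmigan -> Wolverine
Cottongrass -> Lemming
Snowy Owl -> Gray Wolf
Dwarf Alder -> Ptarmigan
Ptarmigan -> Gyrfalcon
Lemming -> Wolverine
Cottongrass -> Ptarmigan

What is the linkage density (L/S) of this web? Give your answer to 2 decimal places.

There are L = 14 links among S = 10 species.
L/S = 14/10 = 1.4000 ≈ 1.40.

L/S = 1.40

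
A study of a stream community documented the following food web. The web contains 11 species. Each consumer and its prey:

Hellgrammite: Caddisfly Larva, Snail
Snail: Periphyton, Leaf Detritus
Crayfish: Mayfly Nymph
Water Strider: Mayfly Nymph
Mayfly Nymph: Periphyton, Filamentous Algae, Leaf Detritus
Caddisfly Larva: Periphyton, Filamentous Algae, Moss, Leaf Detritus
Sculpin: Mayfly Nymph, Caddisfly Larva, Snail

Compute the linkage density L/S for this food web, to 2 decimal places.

L/S = 1.45

There are L = 16 links among S = 11 species.
L/S = 16/11 = 1.4545 ≈ 1.45.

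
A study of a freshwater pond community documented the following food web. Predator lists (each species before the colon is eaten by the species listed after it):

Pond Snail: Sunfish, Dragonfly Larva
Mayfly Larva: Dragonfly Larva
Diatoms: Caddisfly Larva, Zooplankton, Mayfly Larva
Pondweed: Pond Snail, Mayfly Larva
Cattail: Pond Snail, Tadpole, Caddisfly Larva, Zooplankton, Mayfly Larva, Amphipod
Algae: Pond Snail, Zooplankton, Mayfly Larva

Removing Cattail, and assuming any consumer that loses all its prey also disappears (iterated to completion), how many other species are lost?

Remove Cattail.
Round 1: Tadpole (all prey gone), Amphipod (all prey gone) → extinct.
No further losses. Total secondary extinctions: 2.

2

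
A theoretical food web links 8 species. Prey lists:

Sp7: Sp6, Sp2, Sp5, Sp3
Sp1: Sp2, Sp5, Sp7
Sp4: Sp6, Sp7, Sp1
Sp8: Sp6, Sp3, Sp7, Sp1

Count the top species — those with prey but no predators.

Top species (has prey, but nothing eats it): Sp4, Sp8.
Count: 2.

2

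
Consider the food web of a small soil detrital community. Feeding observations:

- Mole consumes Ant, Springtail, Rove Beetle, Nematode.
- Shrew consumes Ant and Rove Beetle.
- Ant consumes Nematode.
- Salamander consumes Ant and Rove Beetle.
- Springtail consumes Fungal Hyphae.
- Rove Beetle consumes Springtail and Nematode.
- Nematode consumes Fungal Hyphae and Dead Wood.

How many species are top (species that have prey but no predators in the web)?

3

Top species (has prey, but nothing eats it): Shrew, Salamander, Mole.
Count: 3.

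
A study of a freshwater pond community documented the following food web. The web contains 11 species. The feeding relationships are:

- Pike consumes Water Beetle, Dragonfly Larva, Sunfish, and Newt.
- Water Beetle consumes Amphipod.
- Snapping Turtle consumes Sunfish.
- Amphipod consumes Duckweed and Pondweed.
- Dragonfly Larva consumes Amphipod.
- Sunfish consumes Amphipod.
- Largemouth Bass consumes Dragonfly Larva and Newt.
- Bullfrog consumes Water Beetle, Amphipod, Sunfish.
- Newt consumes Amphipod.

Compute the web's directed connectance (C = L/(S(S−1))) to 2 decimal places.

C = 0.15

The web has S = 11 species and L = 16 feeding links.
C = L / (S(S−1)) = 16 / 110 = 0.1455 ≈ 0.15.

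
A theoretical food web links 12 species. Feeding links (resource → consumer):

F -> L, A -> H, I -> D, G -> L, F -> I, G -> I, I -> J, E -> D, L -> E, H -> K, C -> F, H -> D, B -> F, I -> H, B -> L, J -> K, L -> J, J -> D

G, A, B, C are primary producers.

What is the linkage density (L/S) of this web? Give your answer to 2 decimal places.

There are L = 18 links among S = 12 species.
L/S = 18/12 = 1.5000 ≈ 1.50.

L/S = 1.50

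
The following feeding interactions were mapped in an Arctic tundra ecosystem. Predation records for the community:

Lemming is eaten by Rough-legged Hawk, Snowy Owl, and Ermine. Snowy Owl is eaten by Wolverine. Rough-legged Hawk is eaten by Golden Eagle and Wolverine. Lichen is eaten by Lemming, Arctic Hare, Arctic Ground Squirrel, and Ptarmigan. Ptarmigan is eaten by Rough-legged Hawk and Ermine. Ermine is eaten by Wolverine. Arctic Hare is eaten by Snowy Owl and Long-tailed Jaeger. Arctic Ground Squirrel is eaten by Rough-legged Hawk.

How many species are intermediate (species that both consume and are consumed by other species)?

Intermediate species (has both prey and predators): Arctic Ground Squirrel, Arctic Hare, Ptarmigan, Lemming, Snowy Owl, Rough-legged Hawk, Ermine.
Count: 7.

7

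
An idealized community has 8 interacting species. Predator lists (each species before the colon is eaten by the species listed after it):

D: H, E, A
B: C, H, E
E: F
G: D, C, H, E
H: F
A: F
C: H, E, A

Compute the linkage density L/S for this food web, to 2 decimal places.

L/S = 2.00

There are L = 16 links among S = 8 species.
L/S = 16/8 = 2.0000 ≈ 2.00.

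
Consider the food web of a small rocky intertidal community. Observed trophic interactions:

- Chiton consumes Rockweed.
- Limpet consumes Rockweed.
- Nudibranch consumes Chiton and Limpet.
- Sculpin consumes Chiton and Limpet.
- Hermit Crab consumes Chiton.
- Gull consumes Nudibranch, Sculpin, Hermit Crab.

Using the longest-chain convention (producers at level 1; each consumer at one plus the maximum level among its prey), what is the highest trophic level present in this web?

Producers (level 1): Rockweed.
Rockweed → Limpet → Nudibranch → Gull gives Gull level 4.
No species has a prey at level 4, so no species reaches level 5.

4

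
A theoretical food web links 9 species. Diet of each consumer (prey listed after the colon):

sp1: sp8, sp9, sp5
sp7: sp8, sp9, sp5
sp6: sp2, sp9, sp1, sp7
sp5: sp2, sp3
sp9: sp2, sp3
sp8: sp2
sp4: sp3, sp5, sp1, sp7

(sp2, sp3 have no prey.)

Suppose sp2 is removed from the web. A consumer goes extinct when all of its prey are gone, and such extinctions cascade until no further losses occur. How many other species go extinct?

1

Remove sp2.
Round 1: sp8 (all prey gone) → extinct.
No further losses. Total secondary extinctions: 1.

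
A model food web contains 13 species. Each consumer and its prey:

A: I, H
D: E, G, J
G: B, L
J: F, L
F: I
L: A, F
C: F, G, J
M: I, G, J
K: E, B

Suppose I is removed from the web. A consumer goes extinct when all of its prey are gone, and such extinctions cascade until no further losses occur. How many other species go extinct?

1

Remove I.
Round 1: F (all prey gone) → extinct.
No further losses. Total secondary extinctions: 1.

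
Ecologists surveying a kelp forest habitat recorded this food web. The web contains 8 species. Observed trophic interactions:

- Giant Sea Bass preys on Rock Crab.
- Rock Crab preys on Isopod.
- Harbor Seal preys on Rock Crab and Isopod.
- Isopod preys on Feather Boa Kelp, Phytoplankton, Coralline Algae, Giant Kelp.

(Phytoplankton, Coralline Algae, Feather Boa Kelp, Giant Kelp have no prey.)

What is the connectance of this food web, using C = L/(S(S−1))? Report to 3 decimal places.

C = 0.143

The web has S = 8 species and L = 8 feeding links.
C = L / (S(S−1)) = 8 / 56 = 0.1429 ≈ 0.143.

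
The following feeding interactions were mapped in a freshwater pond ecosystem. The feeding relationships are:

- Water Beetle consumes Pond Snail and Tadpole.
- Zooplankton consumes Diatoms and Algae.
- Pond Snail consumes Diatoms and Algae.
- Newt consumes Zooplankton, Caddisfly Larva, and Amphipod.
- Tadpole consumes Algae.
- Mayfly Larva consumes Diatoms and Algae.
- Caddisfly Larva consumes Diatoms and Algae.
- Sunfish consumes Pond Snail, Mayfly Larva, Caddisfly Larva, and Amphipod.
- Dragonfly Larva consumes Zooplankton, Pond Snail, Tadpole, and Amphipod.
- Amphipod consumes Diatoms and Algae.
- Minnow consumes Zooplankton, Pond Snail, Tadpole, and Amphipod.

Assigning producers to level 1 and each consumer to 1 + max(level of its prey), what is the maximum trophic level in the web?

3

Producers (level 1): Diatoms, Algae.
Diatoms → Amphipod → Newt gives Newt level 3.
No species has a prey at level 3, so no species reaches level 4.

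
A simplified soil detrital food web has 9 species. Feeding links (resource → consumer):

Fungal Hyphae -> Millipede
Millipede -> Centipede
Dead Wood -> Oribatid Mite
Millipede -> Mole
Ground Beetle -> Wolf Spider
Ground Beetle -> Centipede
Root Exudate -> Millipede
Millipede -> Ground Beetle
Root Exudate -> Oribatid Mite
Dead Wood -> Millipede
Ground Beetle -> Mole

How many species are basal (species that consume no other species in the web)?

3

Basal species (no prey listed): Fungal Hyphae, Dead Wood, Root Exudate.
Count: 3.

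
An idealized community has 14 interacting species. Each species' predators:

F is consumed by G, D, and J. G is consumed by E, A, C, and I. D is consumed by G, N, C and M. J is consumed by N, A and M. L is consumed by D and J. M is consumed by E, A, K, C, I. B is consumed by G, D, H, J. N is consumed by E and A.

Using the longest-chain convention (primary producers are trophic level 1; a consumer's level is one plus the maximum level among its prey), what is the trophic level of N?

F is a producer → level 1.
D eats F (level 1); other prey at levels: L 1, B 1 → level 2.
N eats D (level 2); other prey at levels: J 2 → level 3.

Trophic level 3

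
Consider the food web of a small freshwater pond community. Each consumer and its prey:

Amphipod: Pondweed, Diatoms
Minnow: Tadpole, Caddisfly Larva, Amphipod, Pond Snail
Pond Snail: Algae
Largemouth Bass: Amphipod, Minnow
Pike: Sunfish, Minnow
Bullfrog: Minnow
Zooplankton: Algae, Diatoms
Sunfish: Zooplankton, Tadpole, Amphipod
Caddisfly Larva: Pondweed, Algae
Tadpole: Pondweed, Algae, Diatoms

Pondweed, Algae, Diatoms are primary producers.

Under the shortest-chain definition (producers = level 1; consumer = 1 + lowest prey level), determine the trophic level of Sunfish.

Trophic level 3

Algae is a producer → level 1.
Zooplankton eats Algae → level 2.
Sunfish eats Zooplankton → level 3.
No prey of Sunfish is below level 2, so 3 is the minimum.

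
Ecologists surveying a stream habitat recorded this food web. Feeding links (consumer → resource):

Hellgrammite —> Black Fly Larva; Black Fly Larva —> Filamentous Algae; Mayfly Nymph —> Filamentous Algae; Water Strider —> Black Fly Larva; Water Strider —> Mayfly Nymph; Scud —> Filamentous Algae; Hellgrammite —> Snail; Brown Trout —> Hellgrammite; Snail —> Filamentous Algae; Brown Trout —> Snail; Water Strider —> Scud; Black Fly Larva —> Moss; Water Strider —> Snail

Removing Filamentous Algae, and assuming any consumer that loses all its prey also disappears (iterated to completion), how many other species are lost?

3

Remove Filamentous Algae.
Round 1: Snail (all prey gone), Mayfly Nymph (all prey gone), Scud (all prey gone) → extinct.
No further losses. Total secondary extinctions: 3.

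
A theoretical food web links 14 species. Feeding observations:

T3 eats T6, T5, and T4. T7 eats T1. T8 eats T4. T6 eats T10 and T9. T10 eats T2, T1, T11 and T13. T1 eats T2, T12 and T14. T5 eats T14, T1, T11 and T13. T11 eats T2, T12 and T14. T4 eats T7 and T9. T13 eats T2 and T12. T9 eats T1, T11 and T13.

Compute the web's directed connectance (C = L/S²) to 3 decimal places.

The web has S = 14 species and L = 28 feeding links.
C = L / S² = 28 / 196 = 0.1429 ≈ 0.143.

C = 0.143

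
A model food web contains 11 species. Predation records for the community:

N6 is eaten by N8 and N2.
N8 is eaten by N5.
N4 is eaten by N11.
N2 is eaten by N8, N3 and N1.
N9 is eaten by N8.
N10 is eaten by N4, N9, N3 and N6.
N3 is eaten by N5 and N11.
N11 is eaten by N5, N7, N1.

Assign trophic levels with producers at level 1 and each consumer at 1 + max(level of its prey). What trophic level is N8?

N10 is a producer → level 1.
N6 eats N10 → level 2.
N2 eats N6 → level 3.
N8 eats N2 (level 3); other prey at levels: N6 2, N9 2 → level 4.

Trophic level 4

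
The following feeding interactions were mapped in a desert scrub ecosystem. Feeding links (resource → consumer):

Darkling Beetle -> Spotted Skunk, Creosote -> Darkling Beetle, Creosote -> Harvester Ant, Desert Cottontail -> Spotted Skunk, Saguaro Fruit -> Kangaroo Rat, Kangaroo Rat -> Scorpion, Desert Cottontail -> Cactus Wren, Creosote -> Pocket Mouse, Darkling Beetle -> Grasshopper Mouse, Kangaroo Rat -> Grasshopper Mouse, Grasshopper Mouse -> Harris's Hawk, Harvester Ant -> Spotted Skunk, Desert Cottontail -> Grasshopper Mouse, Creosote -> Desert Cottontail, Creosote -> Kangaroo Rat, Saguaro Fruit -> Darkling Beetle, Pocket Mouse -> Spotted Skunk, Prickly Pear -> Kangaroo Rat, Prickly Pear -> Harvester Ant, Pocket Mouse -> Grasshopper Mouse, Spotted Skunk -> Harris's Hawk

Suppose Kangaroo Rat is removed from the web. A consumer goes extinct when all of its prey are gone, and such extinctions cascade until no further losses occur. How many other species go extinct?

Remove Kangaroo Rat.
Round 1: Scorpion (all prey gone) → extinct.
No further losses. Total secondary extinctions: 1.

1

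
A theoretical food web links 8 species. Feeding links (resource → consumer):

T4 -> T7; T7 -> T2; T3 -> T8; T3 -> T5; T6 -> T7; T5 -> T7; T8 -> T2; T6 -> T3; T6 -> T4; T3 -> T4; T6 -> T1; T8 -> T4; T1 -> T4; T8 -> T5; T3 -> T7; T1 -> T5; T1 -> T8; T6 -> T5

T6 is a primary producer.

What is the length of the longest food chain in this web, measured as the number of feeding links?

One longest chain: T6 → T3 → T8 → T5 → T7 → T2.
It has 6 species and 5 links.

5 links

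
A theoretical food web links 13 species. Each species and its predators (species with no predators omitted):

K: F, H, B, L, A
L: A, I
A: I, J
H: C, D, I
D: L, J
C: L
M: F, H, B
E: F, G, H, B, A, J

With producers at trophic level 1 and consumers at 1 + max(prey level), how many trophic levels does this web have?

6

Producers (level 1): K, E, M.
K → H → D → L → A → J gives J level 6.
No species has a prey at level 6, so no species reaches level 7.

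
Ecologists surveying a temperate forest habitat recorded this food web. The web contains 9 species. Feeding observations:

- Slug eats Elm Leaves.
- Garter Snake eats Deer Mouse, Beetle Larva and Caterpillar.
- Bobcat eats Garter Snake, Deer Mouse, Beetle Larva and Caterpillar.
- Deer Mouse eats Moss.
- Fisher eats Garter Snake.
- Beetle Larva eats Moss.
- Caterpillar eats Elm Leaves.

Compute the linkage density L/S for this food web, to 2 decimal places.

L/S = 1.33

There are L = 12 links among S = 9 species.
L/S = 12/9 = 1.3333 ≈ 1.33.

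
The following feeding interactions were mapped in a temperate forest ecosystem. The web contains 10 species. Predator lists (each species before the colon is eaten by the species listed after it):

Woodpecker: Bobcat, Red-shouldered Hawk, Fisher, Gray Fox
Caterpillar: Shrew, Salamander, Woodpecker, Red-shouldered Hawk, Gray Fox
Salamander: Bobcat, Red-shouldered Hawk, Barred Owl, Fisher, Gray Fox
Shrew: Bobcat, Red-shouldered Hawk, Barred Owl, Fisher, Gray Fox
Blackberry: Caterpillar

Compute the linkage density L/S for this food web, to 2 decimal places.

There are L = 20 links among S = 10 species.
L/S = 20/10 = 2.0000 ≈ 2.00.

L/S = 2.00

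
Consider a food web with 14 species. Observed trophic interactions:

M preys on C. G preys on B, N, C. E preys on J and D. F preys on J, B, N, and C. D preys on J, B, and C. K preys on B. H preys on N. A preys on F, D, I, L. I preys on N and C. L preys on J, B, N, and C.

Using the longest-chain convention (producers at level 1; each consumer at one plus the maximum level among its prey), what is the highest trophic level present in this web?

3

Producers (level 1): J, C, N, B.
J → D → E gives E level 3.
No species has a prey at level 3, so no species reaches level 4.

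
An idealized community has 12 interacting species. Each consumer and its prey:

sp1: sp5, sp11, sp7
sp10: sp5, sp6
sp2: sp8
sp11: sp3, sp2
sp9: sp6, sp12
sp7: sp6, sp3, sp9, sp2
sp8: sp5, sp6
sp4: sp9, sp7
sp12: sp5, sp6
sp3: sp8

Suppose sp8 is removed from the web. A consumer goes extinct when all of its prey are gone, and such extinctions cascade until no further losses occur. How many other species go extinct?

3

Remove sp8.
Round 1: sp3 (all prey gone), sp2 (all prey gone) → extinct.
Round 2: sp11 (all prey gone) → extinct.
No further losses. Total secondary extinctions: 3.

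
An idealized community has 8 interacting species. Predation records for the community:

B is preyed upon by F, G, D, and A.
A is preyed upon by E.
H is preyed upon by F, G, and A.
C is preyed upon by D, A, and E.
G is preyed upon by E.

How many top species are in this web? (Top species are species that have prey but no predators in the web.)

3

Top species (has prey, but nothing eats it): D, F, E.
Count: 3.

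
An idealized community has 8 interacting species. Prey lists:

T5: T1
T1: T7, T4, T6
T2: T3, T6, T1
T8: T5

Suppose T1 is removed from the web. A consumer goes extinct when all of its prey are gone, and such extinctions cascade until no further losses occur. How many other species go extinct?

2

Remove T1.
Round 1: T5 (all prey gone) → extinct.
Round 2: T8 (all prey gone) → extinct.
No further losses. Total secondary extinctions: 2.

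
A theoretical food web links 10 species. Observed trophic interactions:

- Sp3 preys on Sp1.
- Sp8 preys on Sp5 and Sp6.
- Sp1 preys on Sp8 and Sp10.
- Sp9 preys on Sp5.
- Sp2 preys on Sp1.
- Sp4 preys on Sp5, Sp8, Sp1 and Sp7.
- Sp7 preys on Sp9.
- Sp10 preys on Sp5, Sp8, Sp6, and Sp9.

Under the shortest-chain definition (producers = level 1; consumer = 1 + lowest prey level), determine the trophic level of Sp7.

Trophic level 3

Sp5 is a producer → level 1.
Sp9 eats Sp5 → level 2.
Sp7 eats Sp9 → level 3.
No prey of Sp7 is below level 2, so 3 is the minimum.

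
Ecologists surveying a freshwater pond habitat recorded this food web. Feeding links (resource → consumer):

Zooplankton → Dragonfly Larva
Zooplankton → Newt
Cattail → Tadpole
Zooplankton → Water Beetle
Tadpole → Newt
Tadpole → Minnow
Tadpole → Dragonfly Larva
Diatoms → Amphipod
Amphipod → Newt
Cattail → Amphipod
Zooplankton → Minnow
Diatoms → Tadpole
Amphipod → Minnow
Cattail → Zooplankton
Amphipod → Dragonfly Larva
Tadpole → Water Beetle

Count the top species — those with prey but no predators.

4

Top species (has prey, but nothing eats it): Newt, Dragonfly Larva, Minnow, Water Beetle.
Count: 4.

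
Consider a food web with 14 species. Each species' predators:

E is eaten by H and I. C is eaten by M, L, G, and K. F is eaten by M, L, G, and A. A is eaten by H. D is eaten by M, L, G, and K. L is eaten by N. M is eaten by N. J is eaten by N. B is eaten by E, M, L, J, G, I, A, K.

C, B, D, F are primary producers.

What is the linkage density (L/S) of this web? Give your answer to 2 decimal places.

L/S = 1.86

There are L = 26 links among S = 14 species.
L/S = 26/14 = 1.8571 ≈ 1.86.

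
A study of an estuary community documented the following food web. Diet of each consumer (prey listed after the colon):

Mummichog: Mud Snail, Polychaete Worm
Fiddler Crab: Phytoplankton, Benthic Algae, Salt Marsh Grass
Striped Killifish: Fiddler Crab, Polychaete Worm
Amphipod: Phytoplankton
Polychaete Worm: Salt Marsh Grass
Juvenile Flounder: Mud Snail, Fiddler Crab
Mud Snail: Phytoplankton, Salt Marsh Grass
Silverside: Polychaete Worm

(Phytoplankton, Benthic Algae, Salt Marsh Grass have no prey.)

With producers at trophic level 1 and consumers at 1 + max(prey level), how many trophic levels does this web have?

Producers (level 1): Phytoplankton, Benthic Algae, Salt Marsh Grass.
Phytoplankton → Fiddler Crab → Striped Killifish gives Striped Killifish level 3.
No species has a prey at level 3, so no species reaches level 4.

3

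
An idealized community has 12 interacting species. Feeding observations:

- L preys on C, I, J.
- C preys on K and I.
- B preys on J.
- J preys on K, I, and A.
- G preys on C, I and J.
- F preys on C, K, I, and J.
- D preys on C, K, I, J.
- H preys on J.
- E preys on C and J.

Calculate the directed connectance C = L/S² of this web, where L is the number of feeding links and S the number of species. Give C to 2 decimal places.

The web has S = 12 species and L = 23 feeding links.
C = L / S² = 23 / 144 = 0.1597 ≈ 0.16.

C = 0.16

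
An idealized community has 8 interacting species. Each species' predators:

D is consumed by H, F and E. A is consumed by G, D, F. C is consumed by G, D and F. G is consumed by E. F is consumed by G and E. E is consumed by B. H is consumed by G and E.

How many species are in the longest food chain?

One longest chain: C → D → F → G → E → B.
It has 6 species and 5 links.

6 species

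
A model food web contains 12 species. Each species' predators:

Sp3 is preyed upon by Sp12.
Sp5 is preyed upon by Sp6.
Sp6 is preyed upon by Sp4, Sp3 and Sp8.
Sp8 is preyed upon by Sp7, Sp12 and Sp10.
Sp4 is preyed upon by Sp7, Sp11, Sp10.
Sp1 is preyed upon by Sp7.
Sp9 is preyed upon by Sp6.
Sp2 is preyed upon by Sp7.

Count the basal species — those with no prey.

Basal species (no prey listed): Sp1, Sp9, Sp5, Sp2.
Count: 4.

4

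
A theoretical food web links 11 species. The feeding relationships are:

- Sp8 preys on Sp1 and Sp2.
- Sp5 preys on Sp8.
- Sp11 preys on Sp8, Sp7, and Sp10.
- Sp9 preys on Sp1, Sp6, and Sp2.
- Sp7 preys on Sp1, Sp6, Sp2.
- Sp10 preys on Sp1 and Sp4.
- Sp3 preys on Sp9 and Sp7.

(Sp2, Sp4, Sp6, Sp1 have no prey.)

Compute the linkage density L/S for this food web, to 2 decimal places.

There are L = 16 links among S = 11 species.
L/S = 16/11 = 1.4545 ≈ 1.45.

L/S = 1.45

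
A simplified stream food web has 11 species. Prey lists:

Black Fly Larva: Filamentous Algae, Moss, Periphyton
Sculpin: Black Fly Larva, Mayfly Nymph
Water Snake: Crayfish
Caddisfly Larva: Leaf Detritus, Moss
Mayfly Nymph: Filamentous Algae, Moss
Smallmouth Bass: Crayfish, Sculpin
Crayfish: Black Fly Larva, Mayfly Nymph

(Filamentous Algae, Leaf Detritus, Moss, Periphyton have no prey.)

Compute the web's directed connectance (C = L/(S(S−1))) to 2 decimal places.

C = 0.13

The web has S = 11 species and L = 14 feeding links.
C = L / (S(S−1)) = 14 / 110 = 0.1273 ≈ 0.13.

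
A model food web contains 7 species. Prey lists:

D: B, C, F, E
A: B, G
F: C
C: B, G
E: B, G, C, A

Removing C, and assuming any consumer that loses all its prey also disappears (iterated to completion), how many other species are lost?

1

Remove C.
Round 1: F (all prey gone) → extinct.
No further losses. Total secondary extinctions: 1.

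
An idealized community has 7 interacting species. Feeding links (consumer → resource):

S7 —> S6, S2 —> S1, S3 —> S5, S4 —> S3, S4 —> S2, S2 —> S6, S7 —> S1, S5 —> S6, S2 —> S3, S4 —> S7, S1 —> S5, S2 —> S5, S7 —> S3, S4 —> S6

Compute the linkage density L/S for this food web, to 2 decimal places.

L/S = 2.00

There are L = 14 links among S = 7 species.
L/S = 14/7 = 2.0000 ≈ 2.00.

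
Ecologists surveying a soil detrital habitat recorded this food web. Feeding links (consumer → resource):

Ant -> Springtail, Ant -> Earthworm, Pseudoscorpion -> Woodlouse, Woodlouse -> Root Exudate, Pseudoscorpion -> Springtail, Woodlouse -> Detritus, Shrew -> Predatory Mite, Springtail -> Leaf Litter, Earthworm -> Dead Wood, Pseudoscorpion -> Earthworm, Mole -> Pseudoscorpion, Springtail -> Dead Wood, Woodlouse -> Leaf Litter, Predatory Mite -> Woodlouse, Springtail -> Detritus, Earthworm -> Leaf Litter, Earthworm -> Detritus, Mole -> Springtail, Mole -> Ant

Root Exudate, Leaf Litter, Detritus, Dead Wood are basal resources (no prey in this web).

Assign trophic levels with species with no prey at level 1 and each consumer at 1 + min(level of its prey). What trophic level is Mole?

Trophic level 3

Leaf Litter has no prey (basal) → level 1.
Springtail eats Leaf Litter → level 2.
Mole eats Springtail → level 3.
No prey of Mole is below level 2, so 3 is the minimum.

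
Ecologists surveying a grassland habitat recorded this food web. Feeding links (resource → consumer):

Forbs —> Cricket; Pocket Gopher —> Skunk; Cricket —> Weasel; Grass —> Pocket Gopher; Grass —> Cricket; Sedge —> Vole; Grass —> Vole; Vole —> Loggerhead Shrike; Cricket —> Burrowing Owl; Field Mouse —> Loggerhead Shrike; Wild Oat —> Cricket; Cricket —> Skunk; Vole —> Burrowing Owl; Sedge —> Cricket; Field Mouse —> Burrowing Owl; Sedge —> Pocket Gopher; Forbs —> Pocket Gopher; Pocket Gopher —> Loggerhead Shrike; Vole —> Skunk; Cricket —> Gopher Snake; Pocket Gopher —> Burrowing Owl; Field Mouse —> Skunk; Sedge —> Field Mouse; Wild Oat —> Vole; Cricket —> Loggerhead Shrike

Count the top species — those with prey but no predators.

Top species (has prey, but nothing eats it): Loggerhead Shrike, Burrowing Owl, Skunk, Gopher Snake, Weasel.
Count: 5.

5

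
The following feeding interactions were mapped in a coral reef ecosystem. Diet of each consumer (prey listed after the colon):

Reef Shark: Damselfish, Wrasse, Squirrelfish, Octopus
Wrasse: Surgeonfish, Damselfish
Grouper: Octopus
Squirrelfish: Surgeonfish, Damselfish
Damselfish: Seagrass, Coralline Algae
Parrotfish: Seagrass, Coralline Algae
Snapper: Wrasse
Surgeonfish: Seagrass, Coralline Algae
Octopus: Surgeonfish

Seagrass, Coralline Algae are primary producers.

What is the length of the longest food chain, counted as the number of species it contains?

One longest chain: Seagrass → Surgeonfish → Wrasse → Reef Shark.
It has 4 species and 3 links.

4 species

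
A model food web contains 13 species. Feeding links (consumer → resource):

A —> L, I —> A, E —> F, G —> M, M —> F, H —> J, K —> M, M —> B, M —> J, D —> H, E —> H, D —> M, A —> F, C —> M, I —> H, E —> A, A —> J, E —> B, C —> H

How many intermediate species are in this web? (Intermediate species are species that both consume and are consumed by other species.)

3

Intermediate species (has both prey and predators): M, H, A.
Count: 3.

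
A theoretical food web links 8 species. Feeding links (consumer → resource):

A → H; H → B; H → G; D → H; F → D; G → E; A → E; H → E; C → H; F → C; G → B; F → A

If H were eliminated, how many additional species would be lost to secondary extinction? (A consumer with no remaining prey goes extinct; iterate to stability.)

2

Remove H.
Round 1: D (all prey gone), C (all prey gone) → extinct.
No further losses. Total secondary extinctions: 2.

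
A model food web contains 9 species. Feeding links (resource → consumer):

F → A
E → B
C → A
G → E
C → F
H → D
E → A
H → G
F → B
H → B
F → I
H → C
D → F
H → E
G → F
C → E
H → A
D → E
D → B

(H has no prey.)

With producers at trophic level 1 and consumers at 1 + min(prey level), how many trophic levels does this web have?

Producers (level 1): H.
Following each consumer down to its lowest-level prey: H → C → F → I (levels 1 through 4).
All prey of I (F 3) are at level 3 or above, so I is at level 1 + 3 = 4.
Every consumer has at least one prey at level 3 or below, so none exceeds level 4.

4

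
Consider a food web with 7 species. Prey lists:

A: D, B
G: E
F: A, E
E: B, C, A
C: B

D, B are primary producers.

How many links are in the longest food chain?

3 links

One longest chain: B → C → E → F.
It has 4 species and 3 links.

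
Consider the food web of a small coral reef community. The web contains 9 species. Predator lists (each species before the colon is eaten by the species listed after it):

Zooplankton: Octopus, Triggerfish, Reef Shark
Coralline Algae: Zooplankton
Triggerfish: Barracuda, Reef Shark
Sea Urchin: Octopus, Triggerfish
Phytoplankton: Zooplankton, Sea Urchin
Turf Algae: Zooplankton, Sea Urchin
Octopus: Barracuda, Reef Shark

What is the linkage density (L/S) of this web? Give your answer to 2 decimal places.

There are L = 14 links among S = 9 species.
L/S = 14/9 = 1.5556 ≈ 1.56.

L/S = 1.56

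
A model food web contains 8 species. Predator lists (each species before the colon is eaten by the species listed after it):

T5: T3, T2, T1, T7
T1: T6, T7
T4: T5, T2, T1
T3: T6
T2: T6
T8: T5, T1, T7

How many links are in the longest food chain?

One longest chain: T8 → T5 → T3 → T6.
It has 4 species and 3 links.

3 links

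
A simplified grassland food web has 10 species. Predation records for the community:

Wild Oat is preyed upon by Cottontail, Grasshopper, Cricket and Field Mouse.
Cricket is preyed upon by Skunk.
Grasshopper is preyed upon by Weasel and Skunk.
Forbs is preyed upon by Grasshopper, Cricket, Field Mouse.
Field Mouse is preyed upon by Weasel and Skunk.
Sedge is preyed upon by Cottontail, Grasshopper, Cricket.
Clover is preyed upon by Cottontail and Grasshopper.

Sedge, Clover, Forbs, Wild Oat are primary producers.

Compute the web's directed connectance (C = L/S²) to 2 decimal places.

The web has S = 10 species and L = 17 feeding links.
C = L / S² = 17 / 100 = 0.1700 ≈ 0.17.

C = 0.17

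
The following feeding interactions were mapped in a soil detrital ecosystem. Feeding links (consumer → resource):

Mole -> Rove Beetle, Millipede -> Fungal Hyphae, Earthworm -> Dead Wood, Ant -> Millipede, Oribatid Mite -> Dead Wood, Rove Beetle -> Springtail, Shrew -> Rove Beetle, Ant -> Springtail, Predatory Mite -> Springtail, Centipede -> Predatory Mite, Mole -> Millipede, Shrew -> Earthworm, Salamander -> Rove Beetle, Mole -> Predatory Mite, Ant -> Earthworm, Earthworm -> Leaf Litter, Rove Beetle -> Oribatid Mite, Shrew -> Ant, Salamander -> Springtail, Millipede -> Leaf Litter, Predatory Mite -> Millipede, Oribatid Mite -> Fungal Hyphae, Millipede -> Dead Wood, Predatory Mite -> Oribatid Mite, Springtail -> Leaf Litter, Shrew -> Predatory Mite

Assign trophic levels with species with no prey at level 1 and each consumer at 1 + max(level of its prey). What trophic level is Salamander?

Trophic level 4

Leaf Litter has no prey (basal) → level 1.
Springtail eats Leaf Litter → level 2.
Rove Beetle eats Springtail (level 2); other prey at levels: Oribatid Mite 2 → level 3.
Salamander eats Rove Beetle (level 3); other prey at levels: Springtail 2 → level 4.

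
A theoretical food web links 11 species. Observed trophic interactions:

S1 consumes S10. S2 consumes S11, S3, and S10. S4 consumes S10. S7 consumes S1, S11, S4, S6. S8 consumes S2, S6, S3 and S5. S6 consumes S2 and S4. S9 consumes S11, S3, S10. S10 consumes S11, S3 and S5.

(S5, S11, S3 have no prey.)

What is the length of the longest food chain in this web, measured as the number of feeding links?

4 links

One longest chain: S5 → S10 → S2 → S6 → S8.
It has 5 species and 4 links.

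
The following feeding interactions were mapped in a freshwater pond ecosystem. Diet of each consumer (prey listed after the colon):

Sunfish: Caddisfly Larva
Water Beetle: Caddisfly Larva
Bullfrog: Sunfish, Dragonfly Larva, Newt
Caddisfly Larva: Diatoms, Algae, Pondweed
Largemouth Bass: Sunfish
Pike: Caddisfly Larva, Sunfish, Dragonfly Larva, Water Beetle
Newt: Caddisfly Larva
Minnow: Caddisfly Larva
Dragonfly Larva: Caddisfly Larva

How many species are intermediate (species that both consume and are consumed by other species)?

Intermediate species (has both prey and predators): Caddisfly Larva, Sunfish, Dragonfly Larva, Newt, Water Beetle.
Count: 5.

5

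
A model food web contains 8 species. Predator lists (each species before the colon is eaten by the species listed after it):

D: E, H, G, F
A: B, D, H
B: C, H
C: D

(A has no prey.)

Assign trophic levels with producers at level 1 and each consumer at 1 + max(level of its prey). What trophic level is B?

A is a producer → level 1.
B eats A → level 2.

Trophic level 2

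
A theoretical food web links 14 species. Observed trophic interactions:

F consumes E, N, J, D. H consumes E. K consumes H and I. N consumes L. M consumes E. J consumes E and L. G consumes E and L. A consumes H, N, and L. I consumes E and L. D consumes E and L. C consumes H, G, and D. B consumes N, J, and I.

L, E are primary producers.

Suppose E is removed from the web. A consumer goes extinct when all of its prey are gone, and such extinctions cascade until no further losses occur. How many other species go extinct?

2

Remove E.
Round 1: H (all prey gone), M (all prey gone) → extinct.
No further losses. Total secondary extinctions: 2.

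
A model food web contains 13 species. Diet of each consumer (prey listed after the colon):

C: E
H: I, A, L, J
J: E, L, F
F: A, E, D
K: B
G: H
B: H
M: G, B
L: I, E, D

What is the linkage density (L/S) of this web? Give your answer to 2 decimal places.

There are L = 19 links among S = 13 species.
L/S = 19/13 = 1.4615 ≈ 1.46.

L/S = 1.46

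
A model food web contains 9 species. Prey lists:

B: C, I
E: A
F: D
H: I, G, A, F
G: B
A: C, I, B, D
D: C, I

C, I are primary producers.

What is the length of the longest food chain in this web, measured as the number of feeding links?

3 links

One longest chain: C → B → A → E.
It has 4 species and 3 links.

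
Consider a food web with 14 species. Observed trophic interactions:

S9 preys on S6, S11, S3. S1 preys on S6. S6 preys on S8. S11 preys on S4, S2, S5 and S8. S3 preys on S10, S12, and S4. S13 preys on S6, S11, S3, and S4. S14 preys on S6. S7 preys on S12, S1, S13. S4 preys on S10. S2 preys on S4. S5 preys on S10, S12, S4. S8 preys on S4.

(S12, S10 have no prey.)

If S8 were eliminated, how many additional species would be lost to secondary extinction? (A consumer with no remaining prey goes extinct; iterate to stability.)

Remove S8.
Round 1: S6 (all prey gone) → extinct.
Round 2: S14 (all prey gone), S1 (all prey gone) → extinct.
No further losses. Total secondary extinctions: 3.

3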